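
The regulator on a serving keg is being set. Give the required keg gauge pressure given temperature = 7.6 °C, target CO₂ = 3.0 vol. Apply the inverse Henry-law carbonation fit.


psi = vols/(0.01821 + 0.09011·e^(−0.04·T)) − 14.695
psi = 3.0/(0.01821 + 0.09011·e^(−0.04·7.6)) − 14.695

20.7247 psi


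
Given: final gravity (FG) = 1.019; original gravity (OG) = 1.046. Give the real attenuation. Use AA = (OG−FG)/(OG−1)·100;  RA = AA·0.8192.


AA = (1.046 − 1.019)/(1.046 − 1)·100 = 58.6957
RA = 58.6957·0.8192

48.0835 %


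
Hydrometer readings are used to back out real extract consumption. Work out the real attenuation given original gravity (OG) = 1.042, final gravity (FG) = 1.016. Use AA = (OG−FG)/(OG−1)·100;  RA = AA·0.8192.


AA = (1.042 − 1.016)/(1.042 − 1)·100 = 61.9048
RA = 61.9048·0.8192

50.7124 %


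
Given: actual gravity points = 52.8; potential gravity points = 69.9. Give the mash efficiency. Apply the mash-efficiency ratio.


efficiency = actual / potential × 100
efficiency = 52.8 / 69.9 × 100

75.5365 %


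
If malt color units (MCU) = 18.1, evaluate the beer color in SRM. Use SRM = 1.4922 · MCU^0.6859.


SRM = 1.4922 · 18.1^0.6859

10.8760 SRM


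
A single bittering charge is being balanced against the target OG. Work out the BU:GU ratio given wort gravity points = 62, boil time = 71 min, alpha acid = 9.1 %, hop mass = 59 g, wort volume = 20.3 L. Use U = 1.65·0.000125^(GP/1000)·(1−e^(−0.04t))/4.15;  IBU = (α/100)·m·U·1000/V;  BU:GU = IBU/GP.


U = 1.65·0.000125^(62/1000)·(1−e^(−0.04·71))/4.15 = 0.2144
IBU = (9.1/100)·59·0.2144·1000/20.3 = 56.7148
BU:GU = 56.7148/62

0.9148


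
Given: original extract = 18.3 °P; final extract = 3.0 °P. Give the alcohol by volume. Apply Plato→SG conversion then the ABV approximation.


SG = 259/(259 − P);  ABV = (OG − FG)·131.25
OG = 259/(259 − 18.3) = 1.0760
FG = 259/(259 − 3.0) = 1.0117
ABV = (1.0760 − 1.0117)·131.25

8.4406 % ABV


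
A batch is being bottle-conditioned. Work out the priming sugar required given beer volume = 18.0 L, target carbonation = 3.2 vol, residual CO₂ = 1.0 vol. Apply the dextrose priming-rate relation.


sugar = (target − residual)·4.0·V
sugar = (3.2 − 1.0)·4.0·18.0

158.4000 g


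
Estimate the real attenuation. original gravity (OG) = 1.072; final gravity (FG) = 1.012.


AA = (OG−FG)/(OG−1)·100;  RA = AA·0.8192
AA = (1.072 − 1.012)/(1.072 − 1)·100 = 83.3333
RA = 83.3333·0.8192

68.2667 %


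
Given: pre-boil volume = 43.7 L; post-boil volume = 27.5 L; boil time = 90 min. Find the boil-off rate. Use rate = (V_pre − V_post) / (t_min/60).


rate = (43.7 − 27.5) / (90/60)

10.8000 L/hr


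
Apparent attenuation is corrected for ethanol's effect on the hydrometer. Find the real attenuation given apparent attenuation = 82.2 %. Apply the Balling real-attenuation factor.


RA = AA · 0.8192
RA = 82.2 · 0.8192

67.3382 %


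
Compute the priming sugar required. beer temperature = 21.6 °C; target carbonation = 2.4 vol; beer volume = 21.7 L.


residual = 14.695·(0.01821 + 0.09011·e^(−0.04·T));  sugar = (target − residual)·4.0·V
residual = 14.695·(0.01821 + 0.09011·e^(−0.04·21.6)) = 0.8257
sugar = (2.4 − 0.8257)·4.0·21.7

136.6496 g


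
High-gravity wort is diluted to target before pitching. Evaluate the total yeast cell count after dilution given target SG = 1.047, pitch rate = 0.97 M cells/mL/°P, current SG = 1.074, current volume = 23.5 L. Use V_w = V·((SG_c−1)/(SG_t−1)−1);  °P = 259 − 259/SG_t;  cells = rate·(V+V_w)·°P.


V_w = 23.5·((1.074−1)/(1.047−1)−1) = 13.5000
V_final = 23.5 + 13.5000 = 37.0000
°P = 259 − 259/1.047 = 11.6266
cells = 0.97·37.0000·11.6266

417.2770 billion cells


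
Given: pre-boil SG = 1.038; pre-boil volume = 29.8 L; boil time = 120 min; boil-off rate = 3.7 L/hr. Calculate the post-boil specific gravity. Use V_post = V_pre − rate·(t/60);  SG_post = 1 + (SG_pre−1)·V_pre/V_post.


V_post = 29.8 − 3.7·(120/60) = 22.4000
SG_post = 1 + (1.038 − 1)·29.8/22.4000

1.0506


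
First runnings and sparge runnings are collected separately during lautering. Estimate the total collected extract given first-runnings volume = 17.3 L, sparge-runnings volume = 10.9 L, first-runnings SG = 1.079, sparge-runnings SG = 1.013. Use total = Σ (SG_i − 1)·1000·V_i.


first = (1.079 − 1)·1000·17.3 = 1366.7000
sparge = (1.013 − 1)·1000·10.9 = 141.7000
total = 1366.7000 + 141.7000

1508.4000 gravity·L


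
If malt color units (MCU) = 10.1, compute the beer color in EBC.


SRM = 1.4922·MCU^0.6859;  EBC = SRM·1.97
SRM = 1.4922·10.1^0.6859 = 7.2894
EBC = 7.2894·1.97

14.3601 EBC


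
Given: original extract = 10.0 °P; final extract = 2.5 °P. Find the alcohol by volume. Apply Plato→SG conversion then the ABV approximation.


SG = 259/(259 − P);  ABV = (OG − FG)·131.25
OG = 259/(259 − 10.0) = 1.0402
FG = 259/(259 − 2.5) = 1.0097
ABV = (1.0402 − 1.0097)·131.25

3.9918 % ABV


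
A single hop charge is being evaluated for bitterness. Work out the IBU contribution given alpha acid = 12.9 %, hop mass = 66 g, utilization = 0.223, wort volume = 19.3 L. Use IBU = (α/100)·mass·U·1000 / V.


IBU = (12.9/100)·66·0.223·1000 / 19.3

98.3742 IBU


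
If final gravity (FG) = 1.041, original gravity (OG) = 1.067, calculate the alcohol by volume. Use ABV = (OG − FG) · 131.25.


ABV = (1.067 − 1.041) · 131.25

3.4125 % ABV


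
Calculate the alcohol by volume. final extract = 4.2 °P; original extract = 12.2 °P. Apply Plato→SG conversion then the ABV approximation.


SG = 259/(259 − P);  ABV = (OG − FG)·131.25
OG = 259/(259 − 12.2) = 1.0494
FG = 259/(259 − 4.2) = 1.0165
ABV = (1.0494 − 1.0165)·131.25

4.3246 % ABV


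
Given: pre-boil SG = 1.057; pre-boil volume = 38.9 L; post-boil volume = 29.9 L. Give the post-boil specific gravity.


SG_post = 1 + (SG_pre − 1)·V_pre/V_post
pts_pre = (1.057 − 1)·1000 = 57.0000
pts_post = 57.0000·38.9/29.9 = 74.1572
SG_post = 1 + 74.1572/1000

1.0742


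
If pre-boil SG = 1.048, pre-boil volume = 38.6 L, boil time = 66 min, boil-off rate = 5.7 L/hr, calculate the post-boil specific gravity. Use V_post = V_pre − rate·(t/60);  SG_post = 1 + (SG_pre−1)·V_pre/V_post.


V_post = 38.6 − 5.7·(66/60) = 32.3300
SG_post = 1 + (1.048 − 1)·38.6/32.3300

1.0573


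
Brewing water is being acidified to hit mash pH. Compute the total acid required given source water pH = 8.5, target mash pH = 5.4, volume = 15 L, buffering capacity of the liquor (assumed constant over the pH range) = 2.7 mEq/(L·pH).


acid = buffering capacity · (pH_source − pH_target) · V
acid = 2.7 · (8.5 − 5.4) · 15

125.5500 mEq


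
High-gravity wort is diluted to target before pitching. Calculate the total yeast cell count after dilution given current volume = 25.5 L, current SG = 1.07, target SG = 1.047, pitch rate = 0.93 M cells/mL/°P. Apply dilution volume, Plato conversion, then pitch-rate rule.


V_w = V·((SG_c−1)/(SG_t−1)−1);  °P = 259 − 259/SG_t;  cells = rate·(V+V_w)·°P
V_w = 25.5·((1.07−1)/(1.047−1)−1) = 12.4787
V_final = 25.5 + 12.4787 = 37.9787
°P = 259 − 259/1.047 = 11.6266
cells = 0.93·37.9787·11.6266

410.6523 billion cells


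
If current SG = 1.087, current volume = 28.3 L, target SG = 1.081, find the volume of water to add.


V_water = V·((SG_curr − 1)/(SG_target − 1) − 1)
V_water = 28.3·((1.087 − 1)/(1.081 − 1) − 1)

2.0963 L


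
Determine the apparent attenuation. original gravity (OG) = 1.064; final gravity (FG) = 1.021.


AA = (OG − FG)/(OG − 1) · 100
AA = (1.064 − 1.021)/(1.064 − 1) · 100

67.1875 %


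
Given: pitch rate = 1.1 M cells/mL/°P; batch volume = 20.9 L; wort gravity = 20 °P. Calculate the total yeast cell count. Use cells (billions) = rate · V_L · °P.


cells = 1.1 · 20.9 · 20

459.8000 billion cells


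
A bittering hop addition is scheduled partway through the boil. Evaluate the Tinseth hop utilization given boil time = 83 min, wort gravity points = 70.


U = 1.65·0.000125^(GP/1000) · (1 − e^(−0.04·t))/4.15
bigness = 1.65·0.000125^(70/1000) = 0.8796
boil_factor = (1 − e^(−0.04·83))/4.15 = 0.2323
U = 0.8796 · 0.2323

0.2043


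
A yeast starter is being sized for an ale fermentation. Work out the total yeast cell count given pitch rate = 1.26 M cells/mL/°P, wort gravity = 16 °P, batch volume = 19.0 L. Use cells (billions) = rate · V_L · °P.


cells = 1.26 · 19.0 · 16

383.0400 billion cells


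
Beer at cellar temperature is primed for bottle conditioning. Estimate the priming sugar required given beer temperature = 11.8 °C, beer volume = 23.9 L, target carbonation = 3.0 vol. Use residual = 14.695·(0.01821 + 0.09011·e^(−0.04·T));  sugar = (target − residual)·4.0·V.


residual = 14.695·(0.01821 + 0.09011·e^(−0.04·11.8)) = 1.0935
sugar = (3.0 − 1.0935)·4.0·23.9

182.2567 g


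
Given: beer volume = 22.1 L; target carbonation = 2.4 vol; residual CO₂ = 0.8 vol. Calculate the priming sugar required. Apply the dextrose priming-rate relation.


sugar = (target − residual)·4.0·V
sugar = (2.4 − 0.8)·4.0·22.1

141.4400 g


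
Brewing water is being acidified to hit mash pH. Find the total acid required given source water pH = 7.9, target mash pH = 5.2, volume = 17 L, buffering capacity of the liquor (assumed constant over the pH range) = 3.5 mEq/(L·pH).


acid = buffering capacity · (pH_source − pH_target) · V
acid = 3.5 · (7.9 − 5.2) · 17

160.6500 mEq


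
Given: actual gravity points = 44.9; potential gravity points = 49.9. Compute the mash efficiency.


efficiency = actual / potential × 100
efficiency = 44.9 / 49.9 × 100

89.9800 %


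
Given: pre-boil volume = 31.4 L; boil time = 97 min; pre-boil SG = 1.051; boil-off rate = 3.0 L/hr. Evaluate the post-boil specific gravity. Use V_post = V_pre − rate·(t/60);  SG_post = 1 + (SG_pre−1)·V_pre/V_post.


V_post = 31.4 − 3.0·(97/60) = 26.5500
SG_post = 1 + (1.051 − 1)·31.4/26.5500

1.0603


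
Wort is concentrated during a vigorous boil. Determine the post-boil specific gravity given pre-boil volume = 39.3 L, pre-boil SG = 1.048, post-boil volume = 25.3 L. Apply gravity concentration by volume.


SG_post = 1 + (SG_pre − 1)·V_pre/V_post
pts_pre = (1.048 − 1)·1000 = 48.0000
pts_post = 48.0000·39.3/25.3 = 74.5613
SG_post = 1 + 74.5613/1000

1.0746


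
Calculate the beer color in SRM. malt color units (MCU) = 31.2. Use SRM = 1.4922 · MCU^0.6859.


SRM = 1.4922 · 31.2^0.6859

15.8004 SRM


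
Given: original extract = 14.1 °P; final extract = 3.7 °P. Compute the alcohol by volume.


SG = 259/(259 − P);  ABV = (OG − FG)·131.25
OG = 259/(259 − 14.1) = 1.0576
FG = 259/(259 − 3.7) = 1.0145
ABV = (1.0576 − 1.0145)·131.25

5.6545 % ABV


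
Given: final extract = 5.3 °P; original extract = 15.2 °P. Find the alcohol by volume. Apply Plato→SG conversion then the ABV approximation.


SG = 259/(259 − P);  ABV = (OG − FG)·131.25
OG = 259/(259 − 15.2) = 1.0623
FG = 259/(259 − 5.3) = 1.0209
ABV = (1.0623 − 1.0209)·131.25

5.4410 % ABV


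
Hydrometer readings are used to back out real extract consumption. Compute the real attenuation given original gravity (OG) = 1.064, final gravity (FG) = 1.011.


AA = (OG−FG)/(OG−1)·100;  RA = AA·0.8192
AA = (1.064 − 1.011)/(1.064 − 1)·100 = 82.8125
RA = 82.8125·0.8192

67.8400 %


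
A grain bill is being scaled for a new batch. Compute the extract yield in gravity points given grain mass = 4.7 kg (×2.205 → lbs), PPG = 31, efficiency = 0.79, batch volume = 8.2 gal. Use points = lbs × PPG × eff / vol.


lbs = 4.7 × 2.205 = 10.3635
points = 10.3635 × 31 × 0.79 / 8.2

30.9515 points


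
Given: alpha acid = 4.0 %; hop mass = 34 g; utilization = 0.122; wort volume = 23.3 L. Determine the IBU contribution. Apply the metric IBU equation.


IBU = (α/100)·mass·U·1000 / V
IBU = (4.0/100)·34·0.122·1000 / 23.3

7.1210 IBU


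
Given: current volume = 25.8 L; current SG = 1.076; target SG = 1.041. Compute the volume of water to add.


V_water = V·((SG_curr − 1)/(SG_target − 1) − 1)
V_water = 25.8·((1.076 − 1)/(1.041 − 1) − 1)

22.0244 L


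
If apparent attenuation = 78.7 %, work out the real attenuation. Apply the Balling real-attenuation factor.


RA = AA · 0.8192
RA = 78.7 · 0.8192

64.4710 %


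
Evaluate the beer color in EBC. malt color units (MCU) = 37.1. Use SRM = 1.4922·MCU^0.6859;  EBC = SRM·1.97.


SRM = 1.4922·37.1^0.6859 = 17.7935
EBC = 17.7935·1.97

35.0531 EBC


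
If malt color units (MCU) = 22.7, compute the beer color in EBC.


SRM = 1.4922·MCU^0.6859;  EBC = SRM·1.97
SRM = 1.4922·22.7^0.6859 = 12.7036
EBC = 12.7036·1.97

25.0260 EBC


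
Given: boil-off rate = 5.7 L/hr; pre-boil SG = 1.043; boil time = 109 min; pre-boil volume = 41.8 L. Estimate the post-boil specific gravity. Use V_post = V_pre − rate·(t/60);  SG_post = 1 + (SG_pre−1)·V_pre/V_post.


V_post = 41.8 − 5.7·(109/60) = 31.4450
SG_post = 1 + (1.043 − 1)·41.8/31.4450

1.0572


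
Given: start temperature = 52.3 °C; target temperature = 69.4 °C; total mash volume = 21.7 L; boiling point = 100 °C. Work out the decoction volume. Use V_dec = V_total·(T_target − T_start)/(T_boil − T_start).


V_dec = 21.7·(69.4 − 52.3)/(100 − 52.3)

7.7792 L


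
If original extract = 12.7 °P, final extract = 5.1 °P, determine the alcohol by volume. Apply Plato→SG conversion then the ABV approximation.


SG = 259/(259 − P);  ABV = (OG − FG)·131.25
OG = 259/(259 − 12.7) = 1.0516
FG = 259/(259 − 5.1) = 1.0201
ABV = (1.0516 − 1.0201)·131.25

4.1313 % ABV


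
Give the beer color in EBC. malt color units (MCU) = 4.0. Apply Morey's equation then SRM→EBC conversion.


SRM = 1.4922·MCU^0.6859;  EBC = SRM·1.97
SRM = 1.4922·4.0^0.6859 = 3.8617
EBC = 3.8617·1.97

7.6076 EBC


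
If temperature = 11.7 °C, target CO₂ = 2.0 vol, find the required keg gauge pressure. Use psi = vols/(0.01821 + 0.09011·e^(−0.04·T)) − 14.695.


psi = 2.0/(0.01821 + 0.09011·e^(−0.04·11.7)) − 14.695

12.0997 psi


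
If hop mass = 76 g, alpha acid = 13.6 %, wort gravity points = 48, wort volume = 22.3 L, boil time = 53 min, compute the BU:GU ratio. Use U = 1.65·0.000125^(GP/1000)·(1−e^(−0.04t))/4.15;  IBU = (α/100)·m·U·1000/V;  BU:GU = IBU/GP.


U = 1.65·0.000125^(48/1000)·(1−e^(−0.04·53))/4.15 = 0.2273
IBU = (13.6/100)·76·0.2273·1000/22.3 = 105.3422
BU:GU = 105.3422/48

2.1946


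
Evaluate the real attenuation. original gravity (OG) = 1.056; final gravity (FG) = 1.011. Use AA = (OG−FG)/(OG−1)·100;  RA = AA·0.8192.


AA = (1.056 − 1.011)/(1.056 − 1)·100 = 80.3571
RA = 80.3571·0.8192

65.8286 %


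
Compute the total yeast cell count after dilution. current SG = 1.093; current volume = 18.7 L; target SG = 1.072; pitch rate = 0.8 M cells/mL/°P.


V_w = V·((SG_c−1)/(SG_t−1)−1);  °P = 259 − 259/SG_t;  cells = rate·(V+V_w)·°P
V_w = 18.7·((1.093−1)/(1.072−1)−1) = 5.4542
V_final = 18.7 + 5.4542 = 24.1542
°P = 259 − 259/1.072 = 17.3955
cells = 0.8·24.1542·17.3955

336.1395 billion cells


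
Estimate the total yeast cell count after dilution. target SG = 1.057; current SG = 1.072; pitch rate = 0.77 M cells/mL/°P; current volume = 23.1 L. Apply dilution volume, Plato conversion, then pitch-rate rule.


V_w = V·((SG_c−1)/(SG_t−1)−1);  °P = 259 − 259/SG_t;  cells = rate·(V+V_w)·°P
V_w = 23.1·((1.072−1)/(1.057−1)−1) = 6.0789
V_final = 23.1 + 6.0789 = 29.1789
°P = 259 − 259/1.057 = 13.9669
cells = 0.77·29.1789·13.9669

313.8051 billion cells


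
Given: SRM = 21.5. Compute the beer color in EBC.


EBC = SRM · 1.97
EBC = 21.5 · 1.97

42.3550 EBC


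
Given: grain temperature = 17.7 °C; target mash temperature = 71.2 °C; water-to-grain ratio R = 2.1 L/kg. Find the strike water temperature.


T_strike = (0.41/R)·(T_mash − T_grain) + T_mash
T_strike = (0.41/2.1)·(71.2 − 17.7) + 71.2

81.6452 °C


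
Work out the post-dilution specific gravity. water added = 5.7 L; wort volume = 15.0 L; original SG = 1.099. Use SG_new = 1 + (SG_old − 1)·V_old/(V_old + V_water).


pts = (1.099 − 1)·1000·15.0/(15.0 + 5.7) = 71.7391
SG_new = 1 + 71.7391/1000

1.0717


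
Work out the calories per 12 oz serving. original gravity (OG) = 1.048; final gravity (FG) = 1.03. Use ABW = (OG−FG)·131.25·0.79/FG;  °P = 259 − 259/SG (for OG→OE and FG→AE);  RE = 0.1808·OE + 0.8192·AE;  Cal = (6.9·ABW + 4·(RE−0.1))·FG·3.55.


ABW = (1.048 − 1.03)·131.25·0.79/1.03 = 1.8120
OE = 259 − 259/1.048 = 11.8626 °P
AE = 259 − 259/1.03 = 7.5437 °P
RE = 0.1808·11.8626 + 0.8192·7.5437 = 8.3245 °P
Cal = (6.9·1.8120 + 4·(8.3245−0.1))·1.03·3.55

166.0091 kcal


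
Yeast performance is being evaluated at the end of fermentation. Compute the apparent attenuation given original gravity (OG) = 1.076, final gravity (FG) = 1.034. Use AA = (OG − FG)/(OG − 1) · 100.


AA = (1.076 − 1.034)/(1.076 − 1) · 100

55.2632 %


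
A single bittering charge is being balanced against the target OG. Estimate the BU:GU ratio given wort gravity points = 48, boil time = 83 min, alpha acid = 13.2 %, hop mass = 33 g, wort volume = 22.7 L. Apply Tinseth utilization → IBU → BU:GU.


U = 1.65·0.000125^(GP/1000)·(1−e^(−0.04t))/4.15;  IBU = (α/100)·m·U·1000/V;  BU:GU = IBU/GP
U = 1.65·0.000125^(48/1000)·(1−e^(−0.04·83))/4.15 = 0.2489
IBU = (13.2/100)·33·0.2489·1000/22.7 = 47.7703
BU:GU = 47.7703/48

0.9952


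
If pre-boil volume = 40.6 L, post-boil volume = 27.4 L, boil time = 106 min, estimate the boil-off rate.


rate = (V_pre − V_post) / (t_min/60)
rate = (40.6 − 27.4) / (106/60)

7.4717 L/hr


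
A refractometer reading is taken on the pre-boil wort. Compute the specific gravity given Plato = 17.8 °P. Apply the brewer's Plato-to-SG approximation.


SG = 259/(259 − P)
SG = 259/(259 − 17.8)

1.0738


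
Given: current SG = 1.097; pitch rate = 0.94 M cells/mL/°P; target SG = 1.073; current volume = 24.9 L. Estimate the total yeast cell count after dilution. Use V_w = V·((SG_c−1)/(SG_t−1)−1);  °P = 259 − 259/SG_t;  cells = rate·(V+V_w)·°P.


V_w = 24.9·((1.097−1)/(1.073−1)−1) = 8.1863
V_final = 24.9 + 8.1863 = 33.0863
°P = 259 − 259/1.073 = 17.6207
cells = 0.94·33.0863·17.6207

548.0232 billion cells


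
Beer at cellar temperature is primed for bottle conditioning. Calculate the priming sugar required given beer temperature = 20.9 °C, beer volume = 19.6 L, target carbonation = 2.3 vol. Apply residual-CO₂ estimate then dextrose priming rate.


residual = 14.695·(0.01821 + 0.09011·e^(−0.04·T));  sugar = (target − residual)·4.0·V
residual = 14.695·(0.01821 + 0.09011·e^(−0.04·20.9)) = 0.8415
sugar = (2.3 − 0.8415)·4.0·19.6

114.3430 g


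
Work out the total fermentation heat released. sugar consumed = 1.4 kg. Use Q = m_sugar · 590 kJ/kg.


Q = 1.4 · 590

826.0000 kJ


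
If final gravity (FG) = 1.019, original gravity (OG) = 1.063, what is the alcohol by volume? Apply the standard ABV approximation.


ABV = (OG − FG) · 131.25
ABV = (1.063 − 1.019) · 131.25

5.7750 % ABV


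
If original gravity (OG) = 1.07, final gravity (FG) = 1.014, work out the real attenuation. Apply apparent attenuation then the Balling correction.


AA = (OG−FG)/(OG−1)·100;  RA = AA·0.8192
AA = (1.07 − 1.014)/(1.07 − 1)·100 = 80.0000
RA = 80.0000·0.8192

65.5360 %


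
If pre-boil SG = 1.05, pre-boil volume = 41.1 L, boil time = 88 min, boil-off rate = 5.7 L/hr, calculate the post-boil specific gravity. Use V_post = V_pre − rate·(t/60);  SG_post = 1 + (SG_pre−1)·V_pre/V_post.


V_post = 41.1 − 5.7·(88/60) = 32.7400
SG_post = 1 + (1.05 − 1)·41.1/32.7400

1.0628


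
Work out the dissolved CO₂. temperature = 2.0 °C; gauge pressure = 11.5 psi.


vols = (P + 14.695)·(0.01821 + 0.09011·e^(−0.04·T))
vols = (11.5 + 14.695)·(0.01821 + 0.09011·e^(−0.04·2.0))

2.6560 volumes


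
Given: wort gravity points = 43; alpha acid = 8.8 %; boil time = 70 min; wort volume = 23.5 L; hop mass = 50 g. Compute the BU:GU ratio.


U = 1.65·0.000125^(GP/1000)·(1−e^(−0.04t))/4.15;  IBU = (α/100)·m·U·1000/V;  BU:GU = IBU/GP
U = 1.65·0.000125^(43/1000)·(1−e^(−0.04·70))/4.15 = 0.2537
IBU = (8.8/100)·50·0.2537·1000/23.5 = 47.5052
BU:GU = 47.5052/43

1.1048


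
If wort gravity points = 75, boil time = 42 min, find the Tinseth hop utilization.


U = 1.65·0.000125^(GP/1000) · (1 − e^(−0.04·t))/4.15
bigness = 1.65·0.000125^(75/1000) = 0.8409
boil_factor = (1 − e^(−0.04·42))/4.15 = 0.1961
U = 0.8409 · 0.1961

0.1649


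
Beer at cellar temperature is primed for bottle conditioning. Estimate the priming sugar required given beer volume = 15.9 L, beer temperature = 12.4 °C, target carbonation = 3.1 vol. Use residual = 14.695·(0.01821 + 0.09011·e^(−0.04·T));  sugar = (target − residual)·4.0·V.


residual = 14.695·(0.01821 + 0.09011·e^(−0.04·12.4)) = 1.0740
sugar = (3.1 − 1.0740)·4.0·15.9

128.8560 g


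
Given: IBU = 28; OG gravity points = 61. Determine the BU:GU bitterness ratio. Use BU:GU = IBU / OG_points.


BU:GU = 28 / 61

0.4590


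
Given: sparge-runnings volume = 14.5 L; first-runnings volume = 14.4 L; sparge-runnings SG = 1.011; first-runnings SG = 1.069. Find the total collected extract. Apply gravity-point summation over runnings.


total = Σ (SG_i − 1)·1000·V_i
first = (1.069 − 1)·1000·14.4 = 993.6000
sparge = (1.011 − 1)·1000·14.5 = 159.5000
total = 993.6000 + 159.5000

1153.1000 gravity·L


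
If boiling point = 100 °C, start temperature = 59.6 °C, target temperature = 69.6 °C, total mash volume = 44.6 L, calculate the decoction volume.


V_dec = V_total·(T_target − T_start)/(T_boil − T_start)
V_dec = 44.6·(69.6 − 59.6)/(100 − 59.6)

11.0396 L


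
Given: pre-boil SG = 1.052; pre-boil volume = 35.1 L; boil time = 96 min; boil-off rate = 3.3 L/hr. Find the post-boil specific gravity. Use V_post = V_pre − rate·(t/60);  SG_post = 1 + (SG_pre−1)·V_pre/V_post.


V_post = 35.1 − 3.3·(96/60) = 29.8200
SG_post = 1 + (1.052 − 1)·35.1/29.8200

1.0612


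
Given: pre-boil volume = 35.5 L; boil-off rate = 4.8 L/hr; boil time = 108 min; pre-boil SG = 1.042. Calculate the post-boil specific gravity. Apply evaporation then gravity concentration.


V_post = V_pre − rate·(t/60);  SG_post = 1 + (SG_pre−1)·V_pre/V_post
V_post = 35.5 − 4.8·(108/60) = 26.8600
SG_post = 1 + (1.042 − 1)·35.5/26.8600

1.0555


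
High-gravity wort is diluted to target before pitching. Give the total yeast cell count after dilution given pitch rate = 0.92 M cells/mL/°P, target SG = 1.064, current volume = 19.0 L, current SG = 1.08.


V_w = V·((SG_c−1)/(SG_t−1)−1);  °P = 259 − 259/SG_t;  cells = rate·(V+V_w)·°P
V_w = 19.0·((1.08−1)/(1.064−1)−1) = 4.7500
V_final = 19.0 + 4.7500 = 23.7500
°P = 259 − 259/1.064 = 15.5789
cells = 0.92·23.7500·15.5789

340.4000 billion cells


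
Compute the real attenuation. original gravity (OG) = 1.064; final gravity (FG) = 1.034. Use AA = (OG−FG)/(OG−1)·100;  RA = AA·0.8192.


AA = (1.064 − 1.034)/(1.064 − 1)·100 = 46.8750
RA = 46.8750·0.8192

38.4000 %


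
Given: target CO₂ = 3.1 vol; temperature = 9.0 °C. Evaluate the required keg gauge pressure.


psi = vols/(0.01821 + 0.09011·e^(−0.04·T)) − 14.695
psi = 3.1/(0.01821 + 0.09011·e^(−0.04·9.0)) − 14.695

23.5400 psi


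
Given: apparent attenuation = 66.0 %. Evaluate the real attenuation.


RA = AA · 0.8192
RA = 66.0 · 0.8192

54.0672 %


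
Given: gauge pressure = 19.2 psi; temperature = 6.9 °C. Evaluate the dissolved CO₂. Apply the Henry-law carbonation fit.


vols = (P + 14.695)·(0.01821 + 0.09011·e^(−0.04·T))
vols = (19.2 + 14.695)·(0.01821 + 0.09011·e^(−0.04·6.9))

2.9349 volumes


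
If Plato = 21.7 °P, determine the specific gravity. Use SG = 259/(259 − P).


SG = 259/(259 − 21.7)

1.0914


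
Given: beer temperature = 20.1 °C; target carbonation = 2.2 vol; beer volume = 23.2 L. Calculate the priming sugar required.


residual = 14.695·(0.01821 + 0.09011·e^(−0.04·T));  sugar = (target − residual)·4.0·V
residual = 14.695·(0.01821 + 0.09011·e^(−0.04·20.1)) = 0.8602
sugar = (2.2 − 0.8602)·4.0·23.2

124.3328 g


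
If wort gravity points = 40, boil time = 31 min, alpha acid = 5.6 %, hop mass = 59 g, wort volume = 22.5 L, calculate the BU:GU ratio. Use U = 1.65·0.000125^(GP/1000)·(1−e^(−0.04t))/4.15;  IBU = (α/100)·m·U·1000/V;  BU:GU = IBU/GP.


U = 1.65·0.000125^(40/1000)·(1−e^(−0.04·31))/4.15 = 0.1972
IBU = (5.6/100)·59·0.1972·1000/22.5 = 28.9604
BU:GU = 28.9604/40

0.7240


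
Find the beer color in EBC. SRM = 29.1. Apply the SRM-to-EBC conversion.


EBC = SRM · 1.97
EBC = 29.1 · 1.97

57.3270 EBC


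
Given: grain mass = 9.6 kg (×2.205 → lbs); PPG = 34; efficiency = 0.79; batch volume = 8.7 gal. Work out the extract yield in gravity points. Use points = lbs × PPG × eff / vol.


lbs = 9.6 × 2.205 = 21.1680
points = 21.1680 × 34 × 0.79 / 8.7

65.3532 points


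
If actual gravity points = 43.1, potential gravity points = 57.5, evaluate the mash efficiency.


efficiency = actual / potential × 100
efficiency = 43.1 / 57.5 × 100

74.9565 %


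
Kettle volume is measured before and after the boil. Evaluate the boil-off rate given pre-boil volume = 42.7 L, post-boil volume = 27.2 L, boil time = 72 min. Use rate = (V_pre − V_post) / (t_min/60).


rate = (42.7 − 27.2) / (72/60)

12.9167 L/hr


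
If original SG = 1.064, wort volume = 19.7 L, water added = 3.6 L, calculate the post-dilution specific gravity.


SG_new = 1 + (SG_old − 1)·V_old/(V_old + V_water)
pts = (1.064 − 1)·1000·19.7/(19.7 + 3.6) = 54.1116
SG_new = 1 + 54.1116/1000

1.0541


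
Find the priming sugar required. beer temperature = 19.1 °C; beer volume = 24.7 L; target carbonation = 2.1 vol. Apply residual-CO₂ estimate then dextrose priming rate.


residual = 14.695·(0.01821 + 0.09011·e^(−0.04·T));  sugar = (target − residual)·4.0·V
residual = 14.695·(0.01821 + 0.09011·e^(−0.04·19.1)) = 0.8844
sugar = (2.1 − 0.8844)·4.0·24.7

120.1021 g


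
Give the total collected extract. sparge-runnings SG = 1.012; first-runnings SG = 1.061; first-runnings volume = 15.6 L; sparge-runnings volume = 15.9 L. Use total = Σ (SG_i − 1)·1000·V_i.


first = (1.061 − 1)·1000·15.6 = 951.6000
sparge = (1.012 − 1)·1000·15.9 = 190.8000
total = 951.6000 + 190.8000

1142.4000 gravity·L


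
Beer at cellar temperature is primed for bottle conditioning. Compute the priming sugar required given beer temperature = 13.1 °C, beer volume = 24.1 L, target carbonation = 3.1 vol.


residual = 14.695·(0.01821 + 0.09011·e^(−0.04·T));  sugar = (target − residual)·4.0·V
residual = 14.695·(0.01821 + 0.09011·e^(−0.04·13.1)) = 1.0517
sugar = (3.1 − 1.0517)·4.0·24.1

197.4564 g


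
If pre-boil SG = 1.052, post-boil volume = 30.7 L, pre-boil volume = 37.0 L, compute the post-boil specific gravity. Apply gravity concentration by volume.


SG_post = 1 + (SG_pre − 1)·V_pre/V_post
pts_pre = (1.052 − 1)·1000 = 52.0000
pts_post = 52.0000·37.0/30.7 = 62.6710
SG_post = 1 + 62.6710/1000

1.0627


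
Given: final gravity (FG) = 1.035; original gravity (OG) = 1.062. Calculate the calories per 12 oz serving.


ABW = (OG−FG)·131.25·0.79/FG;  °P = 259 − 259/SG (for OG→OE and FG→AE);  RE = 0.1808·OE + 0.8192·AE;  Cal = (6.9·ABW + 4·(RE−0.1))·FG·3.55
ABW = (1.062 − 1.035)·131.25·0.79/1.035 = 2.7049
OE = 259 − 259/1.062 = 15.1205 °P
AE = 259 − 259/1.035 = 8.7585 °P
RE = 0.1808·15.1205 + 0.8192·8.7585 = 9.9087 °P
Cal = (6.9·2.7049 + 4·(9.9087−0.1))·1.035·3.55

212.7340 kcal


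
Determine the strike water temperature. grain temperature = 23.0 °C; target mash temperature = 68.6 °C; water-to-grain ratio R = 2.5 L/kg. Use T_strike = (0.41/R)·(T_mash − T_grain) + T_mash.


T_strike = (0.41/2.5)·(68.6 − 23.0) + 68.6

76.0784 °C


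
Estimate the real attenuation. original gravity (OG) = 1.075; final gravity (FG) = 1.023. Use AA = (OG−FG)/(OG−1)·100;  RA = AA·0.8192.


AA = (1.075 − 1.023)/(1.075 − 1)·100 = 69.3333
RA = 69.3333·0.8192

56.7979 %


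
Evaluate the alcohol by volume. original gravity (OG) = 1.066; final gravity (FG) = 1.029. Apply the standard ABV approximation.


ABV = (OG − FG) · 131.25
ABV = (1.066 − 1.029) · 131.25

4.8563 % ABV


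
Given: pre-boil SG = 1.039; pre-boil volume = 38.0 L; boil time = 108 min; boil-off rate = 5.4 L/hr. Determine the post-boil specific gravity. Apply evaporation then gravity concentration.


V_post = V_pre − rate·(t/60);  SG_post = 1 + (SG_pre−1)·V_pre/V_post
V_post = 38.0 − 5.4·(108/60) = 28.2800
SG_post = 1 + (1.039 − 1)·38.0/28.2800

1.0524


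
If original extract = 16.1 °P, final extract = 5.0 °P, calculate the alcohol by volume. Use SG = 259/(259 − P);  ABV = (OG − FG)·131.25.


OG = 259/(259 − 16.1) = 1.0663
FG = 259/(259 − 5.0) = 1.0197
ABV = (1.0663 − 1.0197)·131.25

6.1159 % ABV


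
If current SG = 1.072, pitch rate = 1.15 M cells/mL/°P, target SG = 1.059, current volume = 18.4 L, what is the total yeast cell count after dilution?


V_w = V·((SG_c−1)/(SG_t−1)−1);  °P = 259 − 259/SG_t;  cells = rate·(V+V_w)·°P
V_w = 18.4·((1.072−1)/(1.059−1)−1) = 4.0542
V_final = 18.4 + 4.0542 = 22.4542
°P = 259 − 259/1.059 = 14.4297
cells = 1.15·22.4542·14.4297

372.6078 billion cells


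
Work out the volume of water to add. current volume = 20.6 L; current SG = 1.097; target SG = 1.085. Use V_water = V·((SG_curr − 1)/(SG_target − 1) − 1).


V_water = 20.6·((1.097 − 1)/(1.085 − 1) − 1)

2.9082 L


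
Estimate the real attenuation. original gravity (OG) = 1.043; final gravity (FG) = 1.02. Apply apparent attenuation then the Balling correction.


AA = (OG−FG)/(OG−1)·100;  RA = AA·0.8192
AA = (1.043 − 1.02)/(1.043 − 1)·100 = 53.4884
RA = 53.4884·0.8192

43.8177 %


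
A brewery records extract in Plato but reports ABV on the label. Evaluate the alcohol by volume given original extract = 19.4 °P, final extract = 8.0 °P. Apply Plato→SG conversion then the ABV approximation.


SG = 259/(259 − P);  ABV = (OG − FG)·131.25
OG = 259/(259 − 19.4) = 1.0810
FG = 259/(259 − 8.0) = 1.0319
ABV = (1.0810 − 1.0319)·131.25

6.4438 % ABV


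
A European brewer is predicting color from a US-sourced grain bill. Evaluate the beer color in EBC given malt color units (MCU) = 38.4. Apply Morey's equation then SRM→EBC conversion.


SRM = 1.4922·MCU^0.6859;  EBC = SRM·1.97
SRM = 1.4922·38.4^0.6859 = 18.2188
EBC = 18.2188·1.97

35.8910 EBC


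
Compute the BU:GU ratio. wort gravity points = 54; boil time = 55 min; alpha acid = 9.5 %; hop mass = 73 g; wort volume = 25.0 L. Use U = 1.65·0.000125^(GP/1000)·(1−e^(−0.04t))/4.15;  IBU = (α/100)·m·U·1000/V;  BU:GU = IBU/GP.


U = 1.65·0.000125^(54/1000)·(1−e^(−0.04·55))/4.15 = 0.2176
IBU = (9.5/100)·73·0.2176·1000/25.0 = 60.3634
BU:GU = 60.3634/54

1.1178


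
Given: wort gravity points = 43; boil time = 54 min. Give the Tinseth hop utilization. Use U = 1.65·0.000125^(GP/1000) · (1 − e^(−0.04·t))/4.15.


bigness = 1.65·0.000125^(43/1000) = 1.1211
boil_factor = (1 − e^(−0.04·54))/4.15 = 0.2132
U = 1.1211 · 0.2132

0.2390


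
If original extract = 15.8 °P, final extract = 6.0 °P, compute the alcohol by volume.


SG = 259/(259 − P);  ABV = (OG − FG)·131.25
OG = 259/(259 − 15.8) = 1.0650
FG = 259/(259 − 6.0) = 1.0237
ABV = (1.0650 − 1.0237)·131.25

5.4143 % ABV


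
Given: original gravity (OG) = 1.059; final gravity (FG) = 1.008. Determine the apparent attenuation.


AA = (OG − FG)/(OG − 1) · 100
AA = (1.059 − 1.008)/(1.059 − 1) · 100

86.4407 %


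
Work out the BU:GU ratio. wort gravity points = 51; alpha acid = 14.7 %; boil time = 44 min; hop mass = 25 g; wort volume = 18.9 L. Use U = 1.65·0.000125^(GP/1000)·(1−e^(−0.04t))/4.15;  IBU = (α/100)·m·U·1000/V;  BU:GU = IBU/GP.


U = 1.65·0.000125^(51/1000)·(1−e^(−0.04·44))/4.15 = 0.2082
IBU = (14.7/100)·25·0.2082·1000/18.9 = 40.4744
BU:GU = 40.4744/51

0.7936


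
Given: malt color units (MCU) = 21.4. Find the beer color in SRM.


SRM = 1.4922 · MCU^0.6859
SRM = 1.4922 · 21.4^0.6859

12.1999 SRM


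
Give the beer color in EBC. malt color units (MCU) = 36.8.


SRM = 1.4922·MCU^0.6859;  EBC = SRM·1.97
SRM = 1.4922·36.8^0.6859 = 17.6947
EBC = 17.6947·1.97

34.8585 EBC


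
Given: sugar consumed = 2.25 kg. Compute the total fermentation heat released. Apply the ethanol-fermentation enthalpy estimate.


Q = m_sugar · 590 kJ/kg
Q = 2.25 · 590

1327.5000 kJ


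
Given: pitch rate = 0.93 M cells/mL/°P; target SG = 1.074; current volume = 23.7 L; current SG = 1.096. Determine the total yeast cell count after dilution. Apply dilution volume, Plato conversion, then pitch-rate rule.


V_w = V·((SG_c−1)/(SG_t−1)−1);  °P = 259 − 259/SG_t;  cells = rate·(V+V_w)·°P
V_w = 23.7·((1.096−1)/(1.074−1)−1) = 7.0459
V_final = 23.7 + 7.0459 = 30.7459
°P = 259 − 259/1.074 = 17.8454
cells = 0.93·30.7459·17.8454

510.2676 billion cells


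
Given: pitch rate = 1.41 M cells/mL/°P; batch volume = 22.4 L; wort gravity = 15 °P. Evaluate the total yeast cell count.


cells (billions) = rate · V_L · °P
cells = 1.41 · 22.4 · 15

473.7600 billion cells


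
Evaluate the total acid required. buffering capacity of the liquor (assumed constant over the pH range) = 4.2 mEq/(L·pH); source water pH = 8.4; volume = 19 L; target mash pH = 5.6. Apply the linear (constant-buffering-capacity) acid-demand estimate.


acid = buffering capacity · (pH_source − pH_target) · V
acid = 4.2 · (8.4 − 5.6) · 19

223.4400 mEq


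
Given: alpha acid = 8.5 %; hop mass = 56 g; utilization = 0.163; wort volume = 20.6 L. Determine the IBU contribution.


IBU = (α/100)·mass·U·1000 / V
IBU = (8.5/100)·56·0.163·1000 / 20.6

37.6641 IBU


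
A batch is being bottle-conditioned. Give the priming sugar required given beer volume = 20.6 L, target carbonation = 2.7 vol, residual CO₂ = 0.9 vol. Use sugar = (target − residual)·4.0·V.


sugar = (2.7 − 0.9)·4.0·20.6

148.3200 g


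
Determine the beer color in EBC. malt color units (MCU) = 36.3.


SRM = 1.4922·MCU^0.6859;  EBC = SRM·1.97
SRM = 1.4922·36.3^0.6859 = 17.5294
EBC = 17.5294·1.97

34.5329 EBC


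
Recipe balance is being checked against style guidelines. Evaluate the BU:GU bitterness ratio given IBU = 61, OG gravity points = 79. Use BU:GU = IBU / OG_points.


BU:GU = 61 / 79

0.7722


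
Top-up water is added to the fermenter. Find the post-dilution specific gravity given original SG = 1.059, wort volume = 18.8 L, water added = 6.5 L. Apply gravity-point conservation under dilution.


SG_new = 1 + (SG_old − 1)·V_old/(V_old + V_water)
pts = (1.059 − 1)·1000·18.8/(18.8 + 6.5) = 43.8419
SG_new = 1 + 43.8419/1000

1.0438


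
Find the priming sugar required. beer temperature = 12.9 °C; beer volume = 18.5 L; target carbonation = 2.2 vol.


residual = 14.695·(0.01821 + 0.09011·e^(−0.04·T));  sugar = (target − residual)·4.0·V
residual = 14.695·(0.01821 + 0.09011·e^(−0.04·12.9)) = 1.0580
sugar = (2.2 − 1.0580)·4.0·18.5

84.5083 g


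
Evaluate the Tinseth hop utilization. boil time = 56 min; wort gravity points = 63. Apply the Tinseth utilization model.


U = 1.65·0.000125^(GP/1000) · (1 − e^(−0.04·t))/4.15
bigness = 1.65·0.000125^(63/1000) = 0.9367
boil_factor = (1 − e^(−0.04·56))/4.15 = 0.2153
U = 0.9367 · 0.2153

0.2017


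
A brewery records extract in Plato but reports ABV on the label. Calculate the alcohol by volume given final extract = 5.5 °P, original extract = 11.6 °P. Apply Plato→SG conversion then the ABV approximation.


SG = 259/(259 − P);  ABV = (OG − FG)·131.25
OG = 259/(259 − 11.6) = 1.0469
FG = 259/(259 − 5.5) = 1.0217
ABV = (1.0469 − 1.0217)·131.25

3.3064 % ABV


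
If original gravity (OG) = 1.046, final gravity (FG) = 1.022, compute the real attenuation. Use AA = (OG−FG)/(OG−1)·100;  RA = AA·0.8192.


AA = (1.046 − 1.022)/(1.046 − 1)·100 = 52.1739
RA = 52.1739·0.8192

42.7409 %


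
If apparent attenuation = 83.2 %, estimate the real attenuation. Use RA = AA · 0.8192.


RA = 83.2 · 0.8192

68.1574 %


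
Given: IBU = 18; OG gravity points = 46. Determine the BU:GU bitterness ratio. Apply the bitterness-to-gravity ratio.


BU:GU = IBU / OG_points
BU:GU = 18 / 46

0.3913


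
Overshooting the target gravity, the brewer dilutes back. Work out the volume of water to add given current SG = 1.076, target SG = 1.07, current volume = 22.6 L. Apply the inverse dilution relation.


V_water = V·((SG_curr − 1)/(SG_target − 1) − 1)
V_water = 22.6·((1.076 − 1)/(1.07 − 1) − 1)

1.9371 L


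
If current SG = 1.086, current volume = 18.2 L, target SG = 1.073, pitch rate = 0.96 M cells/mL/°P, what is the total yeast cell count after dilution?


V_w = V·((SG_c−1)/(SG_t−1)−1);  °P = 259 − 259/SG_t;  cells = rate·(V+V_w)·°P
V_w = 18.2·((1.086−1)/(1.073−1)−1) = 3.2411
V_final = 18.2 + 3.2411 = 21.4411
°P = 259 − 259/1.073 = 17.6207
cells = 0.96·21.4411·17.6207

362.6946 billion cells


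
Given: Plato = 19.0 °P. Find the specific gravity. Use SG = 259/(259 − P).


SG = 259/(259 − 19.0)

1.0792


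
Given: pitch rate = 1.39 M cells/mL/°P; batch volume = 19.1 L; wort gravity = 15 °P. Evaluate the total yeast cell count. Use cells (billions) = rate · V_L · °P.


cells = 1.39 · 19.1 · 15

398.2350 billion cells


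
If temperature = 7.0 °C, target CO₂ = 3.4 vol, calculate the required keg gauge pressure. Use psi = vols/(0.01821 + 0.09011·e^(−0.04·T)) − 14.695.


psi = 3.4/(0.01821 + 0.09011·e^(−0.04·7.0)) − 14.695

24.6962 psi


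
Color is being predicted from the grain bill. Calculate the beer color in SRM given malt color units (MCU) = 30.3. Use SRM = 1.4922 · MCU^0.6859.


SRM = 1.4922 · 30.3^0.6859

15.4863 SRM


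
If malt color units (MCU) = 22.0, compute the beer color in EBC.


SRM = 1.4922·MCU^0.6859;  EBC = SRM·1.97
SRM = 1.4922·22.0^0.6859 = 12.4335
EBC = 12.4335·1.97

24.4941 EBC


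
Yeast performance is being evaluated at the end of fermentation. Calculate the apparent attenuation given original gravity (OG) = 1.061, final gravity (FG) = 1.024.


AA = (OG − FG)/(OG − 1) · 100
AA = (1.061 − 1.024)/(1.061 − 1) · 100

60.6557 %


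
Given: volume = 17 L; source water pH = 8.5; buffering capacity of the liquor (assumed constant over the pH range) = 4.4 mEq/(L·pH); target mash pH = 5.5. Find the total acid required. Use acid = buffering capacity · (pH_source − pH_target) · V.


acid = 4.4 · (8.5 − 5.5) · 17

224.4000 mEq


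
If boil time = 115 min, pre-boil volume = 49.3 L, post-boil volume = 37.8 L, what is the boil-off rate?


rate = (V_pre − V_post) / (t_min/60)
rate = (49.3 − 37.8) / (115/60)

6.0000 L/hr


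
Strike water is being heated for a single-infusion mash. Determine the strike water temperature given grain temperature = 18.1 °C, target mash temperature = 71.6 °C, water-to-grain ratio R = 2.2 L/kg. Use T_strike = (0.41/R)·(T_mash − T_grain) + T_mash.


T_strike = (0.41/2.2)·(71.6 − 18.1) + 71.6

81.5705 °C
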